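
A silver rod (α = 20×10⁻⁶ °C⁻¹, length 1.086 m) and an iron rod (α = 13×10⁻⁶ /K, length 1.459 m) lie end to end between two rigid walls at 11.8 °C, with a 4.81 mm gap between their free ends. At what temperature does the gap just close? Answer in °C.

T = 130 °C

Gap closes when ΔL₁ + ΔL₂ = 4.81 mm = 4.81×10⁻³ m
(α₁L₁ + α₂L₂)ΔT = g
α₁L₁ + α₂L₂ = 20×10⁻⁶×1.086 + 13×10⁻⁶×1.459 = 4.0687×10⁻⁵ m/K
ΔT = 4.81×10⁻³ / 4.0687×10⁻⁵ = 118.22 K
T = 11.8 + 118.22 = 130.02 °C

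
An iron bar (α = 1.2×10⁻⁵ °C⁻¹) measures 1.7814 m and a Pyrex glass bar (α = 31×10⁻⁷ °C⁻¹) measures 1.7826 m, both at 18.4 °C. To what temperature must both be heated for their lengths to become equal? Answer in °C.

T = 94.11 °C

L₁(1 + α₁ΔT) = L₂(1 + α₂ΔT) ⇒ ΔT = (L₂ − L₁)/(α₁L₁ − α₂L₂)
L₂ − L₁ = 1.7826 − 1.7814 = 1.20×10⁻³ m
α₁L₁ − α₂L₂ = 1.2×10⁻⁵×1.7814 − 31×10⁻⁷×1.7826 = 1.585074×10⁻⁵ m/K
ΔT = 1.20×10⁻³ / 1.585074×10⁻⁵ = 75.7062 K
T = 18.4 + 75.7062 = 94.1062 °C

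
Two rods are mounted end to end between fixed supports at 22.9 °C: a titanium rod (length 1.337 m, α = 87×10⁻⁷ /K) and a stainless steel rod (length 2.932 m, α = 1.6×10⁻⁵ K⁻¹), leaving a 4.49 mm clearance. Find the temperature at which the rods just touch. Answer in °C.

Gap closes when ΔL₁ + ΔL₂ = 4.49 mm = 4.49×10⁻³ m
(α₁L₁ + α₂L₂)ΔT = g
α₁L₁ + α₂L₂ = 87×10⁻⁷×1.337 + 1.6×10⁻⁵×2.932 = 5.85439×10⁻⁵ m/K
ΔT = 4.49×10⁻³ / 5.85439×10⁻⁵ = 76.695 K
T = 22.9 + 76.695 = 99.595 °C

T = 99.6 °C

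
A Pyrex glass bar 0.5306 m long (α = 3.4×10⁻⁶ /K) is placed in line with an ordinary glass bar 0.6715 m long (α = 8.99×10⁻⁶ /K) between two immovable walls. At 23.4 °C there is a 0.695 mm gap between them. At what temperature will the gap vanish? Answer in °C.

α₁L₁ = 1.80404×10⁻⁶ m/K, α₂L₂ = 6.036785×10⁻⁶ m/K → total 7.840825×10⁻⁶ m/K
ΔT = g/(α₁L₁+α₂L₂) = 6.95×10⁻⁴ / 7.840825×10⁻⁶ = 88.64 K
T = 23.4 + 88.64 = 112.04 °C

T = 112 °C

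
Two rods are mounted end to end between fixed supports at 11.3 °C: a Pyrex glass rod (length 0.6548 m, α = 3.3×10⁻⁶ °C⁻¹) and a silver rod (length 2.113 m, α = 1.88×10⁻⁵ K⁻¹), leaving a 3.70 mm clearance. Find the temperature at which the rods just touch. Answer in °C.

T = 99.6 °C

α₁L₁ = 2.16084×10⁻⁶ m/K, α₂L₂ = 3.97244×10⁻⁵ m/K → total 4.188524×10⁻⁵ m/K
ΔT = g/(α₁L₁+α₂L₂) = 3.70×10⁻³ / 4.188524×10⁻⁵ = 88.337 K
T = 11.3 + 88.337 = 99.637 °C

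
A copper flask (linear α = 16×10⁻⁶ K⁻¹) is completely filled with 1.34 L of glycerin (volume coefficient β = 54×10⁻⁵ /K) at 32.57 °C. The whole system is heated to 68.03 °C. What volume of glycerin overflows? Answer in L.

The flask also expands: β_container ≈ 3α = 4.8×10⁻⁵ /K
Net overflow = V₀(β_liq − 3α_cont)ΔT
β − 3α = 5.40×10⁻⁴ − 4.8×10⁻⁵ = 4.92×10⁻⁴ /K; ΔT = 35.46 K
ΔV = 1.34 × 4.92×10⁻⁴ × 35.46 = 0.0234 L

0.0234 L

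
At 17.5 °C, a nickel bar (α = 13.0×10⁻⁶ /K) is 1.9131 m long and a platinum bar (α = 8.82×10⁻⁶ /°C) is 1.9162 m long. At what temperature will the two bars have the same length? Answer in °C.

T = 406.5 °C

Equal length when α₁L₁ΔT − α₂L₂ΔT = L₂ − L₁ = 3.10×10⁻³ m
α₁L₁ = 2.48703×10⁻⁵, α₂L₂ = 1.6900884×10⁻⁵ → Δ(αL) = 7.969416×10⁻⁶ m/K
ΔT = 3.10×10⁻³ / 7.969416×10⁻⁶ = 388.987 K, so T = 17.5 + 388.987 = 406.487 °C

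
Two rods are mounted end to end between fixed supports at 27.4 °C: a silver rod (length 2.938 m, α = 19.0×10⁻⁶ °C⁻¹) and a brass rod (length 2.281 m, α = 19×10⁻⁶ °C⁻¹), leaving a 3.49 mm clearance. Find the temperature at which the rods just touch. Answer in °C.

α₁L₁ = 5.5822×10⁻⁵ m/K, α₂L₂ = 4.3339×10⁻⁵ m/K → total 9.9161×10⁻⁵ m/K
ΔT = g/(α₁L₁+α₂L₂) = 3.49×10⁻³ / 9.9161×10⁻⁵ = 35.195 K
T = 27.4 + 35.195 = 62.595 °C

T = 62.6 °C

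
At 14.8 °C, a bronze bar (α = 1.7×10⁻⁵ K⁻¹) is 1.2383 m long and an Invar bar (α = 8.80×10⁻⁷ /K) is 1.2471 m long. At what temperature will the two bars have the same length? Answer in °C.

T = 455.8 °C

Equal length when α₁L₁ΔT − α₂L₂ΔT = L₂ − L₁ = 8.80×10⁻³ m
α₁L₁ = 2.10511×10⁻⁵, α₂L₂ = 1.097448×10⁻⁶ → Δ(αL) = 1.9953652×10⁻⁵ m/K
ΔT = 8.80×10⁻³ / 1.9953652×10⁻⁵ = 441.022 K, so T = 14.8 + 441.022 = 455.822 °C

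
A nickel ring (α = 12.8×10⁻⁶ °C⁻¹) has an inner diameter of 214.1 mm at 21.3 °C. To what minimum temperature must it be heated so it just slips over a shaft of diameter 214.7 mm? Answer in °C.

Required Δd = 214.7 − 214.1 = 0.6 mm
Δd = αd₀ΔT ⇒ ΔT = Δd/(αd₀) = 0.6 / (12.8×10⁻⁶ × 214.1) = 218.94 K
T_min = 21.3 + 218.94 = 240.24 °C

T = 240 °C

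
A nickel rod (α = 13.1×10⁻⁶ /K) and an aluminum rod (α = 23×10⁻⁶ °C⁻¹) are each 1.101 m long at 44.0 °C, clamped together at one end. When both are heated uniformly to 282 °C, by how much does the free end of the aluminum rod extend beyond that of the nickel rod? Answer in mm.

ΔT = 238.0 K
nickel: ΔL = 13.1×10⁻⁶ × 1.101 m × 238.0 = 3.4327×10⁻³ m = 3.4327 mm
aluminum: ΔL = 23×10⁻⁶ × 1.101 m × 238.0 = 6.0269×10⁻³ m = 6.0269 mm
difference = 6.0269 − 3.4327 = 2.5942 mm

2.59 mm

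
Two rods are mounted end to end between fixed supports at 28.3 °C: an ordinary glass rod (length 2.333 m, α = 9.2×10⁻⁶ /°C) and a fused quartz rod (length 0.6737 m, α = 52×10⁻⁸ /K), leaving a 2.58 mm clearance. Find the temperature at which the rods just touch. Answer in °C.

Gap closes when ΔL₁ + ΔL₂ = 2.58 mm = 2.58×10⁻³ m
(α₁L₁ + α₂L₂)ΔT = g
α₁L₁ + α₂L₂ = 9.2×10⁻⁶×2.333 + 52×10⁻⁸×0.6737 = 2.1813924×10⁻⁵ m/K
ΔT = 2.58×10⁻³ / 2.1813924×10⁻⁵ = 118.27 K
T = 28.3 + 118.27 = 146.57 °C

T = 147 °C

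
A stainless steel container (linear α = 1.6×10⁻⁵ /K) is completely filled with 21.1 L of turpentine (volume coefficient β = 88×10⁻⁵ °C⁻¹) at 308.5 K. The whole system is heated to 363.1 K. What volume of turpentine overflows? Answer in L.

The container also expands: β_container ≈ 3α = 4.8×10⁻⁵ /K
Net overflow = V₀(β_liq − 3α_cont)ΔT
β − 3α = 8.80×10⁻⁴ − 4.8×10⁻⁵ = 8.32×10⁻⁴ /K; ΔT = 54.6 K
ΔV = 21.1 × 8.32×10⁻⁴ × 54.6 = 0.959 L

0.959 L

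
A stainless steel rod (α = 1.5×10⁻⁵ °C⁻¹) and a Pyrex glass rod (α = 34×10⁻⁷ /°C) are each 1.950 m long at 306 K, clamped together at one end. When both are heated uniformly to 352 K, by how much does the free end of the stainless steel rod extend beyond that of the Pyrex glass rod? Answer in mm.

1.04 mm

ΔT = 46 K
stainless steel: ΔL = 1.5×10⁻⁵ × 1.950 m × 46 = 1.3455×10⁻³ m = 1.3455 mm
Pyrex glass: ΔL = 34×10⁻⁷ × 1.950 m × 46 = 3.0498×10⁻⁴ m = 0.30498 mm
difference = 1.3455 − 0.30498 = 1.04052 mm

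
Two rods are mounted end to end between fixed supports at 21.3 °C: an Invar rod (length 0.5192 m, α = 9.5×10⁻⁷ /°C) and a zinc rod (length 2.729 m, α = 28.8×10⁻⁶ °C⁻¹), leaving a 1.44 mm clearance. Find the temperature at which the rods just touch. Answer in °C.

T = 39.5 °C

Gap closes when ΔL₁ + ΔL₂ = 1.44 mm = 1.44×10⁻³ m
(α₁L₁ + α₂L₂)ΔT = g
α₁L₁ + α₂L₂ = 9.5×10⁻⁷×0.5192 + 28.8×10⁻⁶×2.729 = 7.908844×10⁻⁵ m/K
ΔT = 1.44×10⁻³ / 7.908844×10⁻⁵ = 18.207 K
T = 21.3 + 18.207 = 39.507 °C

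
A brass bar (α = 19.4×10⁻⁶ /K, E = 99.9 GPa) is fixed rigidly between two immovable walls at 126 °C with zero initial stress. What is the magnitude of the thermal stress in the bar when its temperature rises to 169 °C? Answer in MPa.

Fully constrained: the free strain ε = αΔT is blocked, so σ = Eε = EαΔT.
|ΔT| = 43 K
σ = 99.9×10⁹ × 19.4×10⁻⁶ × 43 = 8.33×10⁷ Pa

σ = 83.3 MPa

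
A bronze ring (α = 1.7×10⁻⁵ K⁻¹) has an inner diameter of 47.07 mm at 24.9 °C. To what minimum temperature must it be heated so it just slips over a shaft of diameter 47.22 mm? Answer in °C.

T = 212 °C

Required Δd = 47.22 − 47.07 = 0.15 mm
Δd = αd₀ΔT ⇒ ΔT = Δd/(αd₀) = 0.15 / (1.7×10⁻⁵ × 47.07) = 187.46 K
T_min = 24.9 + 187.46 = 212.36 °C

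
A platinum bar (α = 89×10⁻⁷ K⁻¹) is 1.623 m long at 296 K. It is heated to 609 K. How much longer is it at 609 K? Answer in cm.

|ΔT| = |609 − 296| = 313 K
ΔL = αL₀ΔT = (89×10⁻⁷)(1.623)(313) = 4.52×10⁻³ m

ΔL = 0.452 cm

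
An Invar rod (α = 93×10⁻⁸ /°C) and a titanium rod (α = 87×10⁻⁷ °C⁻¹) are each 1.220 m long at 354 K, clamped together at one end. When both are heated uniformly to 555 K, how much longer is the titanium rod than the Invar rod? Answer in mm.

ΔT = 201 K
Invar: ΔL = 93×10⁻⁸ × 1.220 m × 201 = 2.2805×10⁻⁴ m = 0.22805 mm
titanium: ΔL = 87×10⁻⁷ × 1.220 m × 201 = 2.1334×10⁻³ m = 2.1334 mm
difference = 2.1334 − 0.22805 = 1.90535 mm

1.91 mm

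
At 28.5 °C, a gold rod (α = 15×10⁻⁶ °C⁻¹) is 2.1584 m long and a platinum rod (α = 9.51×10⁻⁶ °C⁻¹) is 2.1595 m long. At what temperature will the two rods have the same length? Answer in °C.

L₁(1 + α₁ΔT) = L₂(1 + α₂ΔT) ⇒ ΔT = (L₂ − L₁)/(α₁L₁ − α₂L₂)
L₂ − L₁ = 2.1595 − 2.1584 = 1.10×10⁻³ m
α₁L₁ − α₂L₂ = 15×10⁻⁶×2.1584 − 9.51×10⁻⁶×2.1595 = 1.1839155×10⁻⁵ m/K
ΔT = 1.10×10⁻³ / 1.1839155×10⁻⁵ = 92.912 K
T = 28.5 + 92.912 = 121.412 °C

T = 121.4 °C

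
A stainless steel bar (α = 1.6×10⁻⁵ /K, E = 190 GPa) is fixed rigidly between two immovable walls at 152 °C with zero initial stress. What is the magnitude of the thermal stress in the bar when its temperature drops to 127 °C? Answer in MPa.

σ = 76.0 MPa

Fully constrained: the free strain ε = αΔT is blocked, so σ = Eε = EαΔT.
|ΔT| = 25 K
σ = 190×10⁹ × 1.6×10⁻⁵ × 25 = 7.60×10⁷ Pa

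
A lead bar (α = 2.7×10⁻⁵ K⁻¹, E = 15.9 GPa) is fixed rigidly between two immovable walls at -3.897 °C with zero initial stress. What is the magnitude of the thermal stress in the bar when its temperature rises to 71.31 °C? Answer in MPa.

σ = 32.3 MPa

Fully constrained: the free strain ε = αΔT is blocked, so σ = Eε = EαΔT.
|ΔT| = 75.207 K
σ = 15.9×10⁹ × 2.7×10⁻⁵ × 75.207 = 3.23×10⁷ Pa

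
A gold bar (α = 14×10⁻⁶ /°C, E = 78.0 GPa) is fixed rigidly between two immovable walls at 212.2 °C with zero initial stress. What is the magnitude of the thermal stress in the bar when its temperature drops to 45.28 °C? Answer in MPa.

Fully constrained: the free strain ε = αΔT is blocked, so σ = Eε = EαΔT.
|ΔT| = 166.92 K
σ = 78.0×10⁹ × 14×10⁻⁶ × 166.92 = 1.82×10⁸ Pa

σ = 182 MPa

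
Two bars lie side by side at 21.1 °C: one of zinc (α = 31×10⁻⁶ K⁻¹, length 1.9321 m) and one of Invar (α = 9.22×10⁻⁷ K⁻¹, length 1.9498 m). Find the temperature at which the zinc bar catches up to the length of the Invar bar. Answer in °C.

L₁(1 + α₁ΔT) = L₂(1 + α₂ΔT) ⇒ ΔT = (L₂ − L₁)/(α₁L₁ − α₂L₂)
L₂ − L₁ = 1.9498 − 1.9321 = 1.77×10⁻² m
α₁L₁ − α₂L₂ = 31×10⁻⁶×1.9321 − 9.22×10⁻⁷×1.9498 = 5.80973844×10⁻⁵ m/K
ΔT = 1.77×10⁻² / 5.80973844×10⁻⁵ = 304.661 K
T = 21.1 + 304.661 = 325.761 °C

T = 325.8 °C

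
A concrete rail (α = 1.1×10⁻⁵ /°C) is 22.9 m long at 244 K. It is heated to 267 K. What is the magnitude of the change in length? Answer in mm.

ΔL = 5.79 mm

|ΔT| = |267 − 244| = 23 K
ΔL = αL₀ΔT = (1.1×10⁻⁵)(22.9)(23) = 5.79×10⁻³ m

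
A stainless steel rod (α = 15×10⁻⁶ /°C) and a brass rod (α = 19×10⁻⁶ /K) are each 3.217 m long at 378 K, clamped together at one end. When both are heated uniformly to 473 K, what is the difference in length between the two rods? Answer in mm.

ΔT = 95 K
stainless steel: ΔL = 15×10⁻⁶ × 3.217 m × 95 = 4.5842×10⁻³ m = 4.5842 mm
brass: ΔL = 19×10⁻⁶ × 3.217 m × 95 = 5.8067×10⁻³ m = 5.8067 mm
difference = 5.8067 − 4.5842 = 1.2225 mm

1.22 mm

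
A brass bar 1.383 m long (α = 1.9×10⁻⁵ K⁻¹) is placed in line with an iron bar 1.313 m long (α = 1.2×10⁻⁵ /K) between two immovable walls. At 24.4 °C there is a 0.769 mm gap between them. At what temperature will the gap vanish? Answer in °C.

α₁L₁ = 2.6277×10⁻⁵ m/K, α₂L₂ = 1.5756×10⁻⁵ m/K → total 4.2033×10⁻⁵ m/K
ΔT = g/(α₁L₁+α₂L₂) = 7.69×10⁻⁴ / 4.2033×10⁻⁵ = 18.295 K
T = 24.4 + 18.295 = 42.695 °C

T = 42.7 °C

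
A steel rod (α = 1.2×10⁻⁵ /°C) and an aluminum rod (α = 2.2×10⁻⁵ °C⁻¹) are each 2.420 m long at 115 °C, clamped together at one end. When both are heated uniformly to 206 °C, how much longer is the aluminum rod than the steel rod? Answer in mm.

ΔT = 91 K
steel: ΔL = 1.2×10⁻⁵ × 2.420 m × 91 = 2.6426×10⁻³ m = 2.6426 mm
aluminum: ΔL = 2.2×10⁻⁵ × 2.420 m × 91 = 4.8448×10⁻³ m = 4.8448 mm
difference = 4.8448 − 2.6426 = 2.2022 mm

2.20 mm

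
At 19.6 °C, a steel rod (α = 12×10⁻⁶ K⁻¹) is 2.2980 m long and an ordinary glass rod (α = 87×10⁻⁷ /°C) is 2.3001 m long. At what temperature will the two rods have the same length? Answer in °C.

T = 297.2 °C

L₁(1 + α₁ΔT) = L₂(1 + α₂ΔT) ⇒ ΔT = (L₂ − L₁)/(α₁L₁ − α₂L₂)
L₂ − L₁ = 2.3001 − 2.2980 = 2.10×10⁻³ m
α₁L₁ − α₂L₂ = 12×10⁻⁶×2.2980 − 87×10⁻⁷×2.3001 = 7.56513×10⁻⁶ m/K
ΔT = 2.10×10⁻³ / 7.56513×10⁻⁶ = 277.589 K
T = 19.6 + 277.589 = 297.189 °C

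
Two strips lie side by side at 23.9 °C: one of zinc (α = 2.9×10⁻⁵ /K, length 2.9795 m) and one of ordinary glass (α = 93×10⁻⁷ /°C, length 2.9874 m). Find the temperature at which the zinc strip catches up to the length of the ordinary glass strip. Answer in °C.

T = 158.7 °C

L₁(1 + α₁ΔT) = L₂(1 + α₂ΔT) ⇒ ΔT = (L₂ − L₁)/(α₁L₁ − α₂L₂)
L₂ − L₁ = 2.9874 − 2.9795 = 7.90×10⁻³ m
α₁L₁ − α₂L₂ = 2.9×10⁻⁵×2.9795 − 93×10⁻⁷×2.9874 = 5.862268×10⁻⁵ m/K
ΔT = 7.90×10⁻³ / 5.862268×10⁻⁵ = 134.760 K
T = 23.9 + 134.760 = 158.660 °C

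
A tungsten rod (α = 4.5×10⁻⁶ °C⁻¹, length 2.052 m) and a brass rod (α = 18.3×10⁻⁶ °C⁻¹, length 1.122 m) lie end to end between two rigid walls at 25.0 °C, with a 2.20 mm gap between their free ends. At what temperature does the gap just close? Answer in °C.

T = 98.9 °C

Gap closes when ΔL₁ + ΔL₂ = 2.20 mm = 2.20×10⁻³ m
(α₁L₁ + α₂L₂)ΔT = g
α₁L₁ + α₂L₂ = 4.5×10⁻⁶×2.052 + 18.3×10⁻⁶×1.122 = 2.97666×10⁻⁵ m/K
ΔT = 2.20×10⁻³ / 2.97666×10⁻⁵ = 73.908 K
T = 25.0 + 73.908 = 98.908 °C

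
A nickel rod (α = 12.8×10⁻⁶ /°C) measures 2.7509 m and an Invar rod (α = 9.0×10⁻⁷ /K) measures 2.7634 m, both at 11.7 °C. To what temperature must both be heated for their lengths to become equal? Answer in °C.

T = 393.7 °C

L₁(1 + α₁ΔT) = L₂(1 + α₂ΔT) ⇒ ΔT = (L₂ − L₁)/(α₁L₁ − α₂L₂)
L₂ − L₁ = 2.7634 − 2.7509 = 1.25×10⁻² m
α₁L₁ − α₂L₂ = 12.8×10⁻⁶×2.7509 − 9.0×10⁻⁷×2.7634 = 3.272446×10⁻⁵ m/K
ΔT = 1.25×10⁻² / 3.272446×10⁻⁵ = 381.977 K
T = 11.7 + 381.977 = 393.677 °C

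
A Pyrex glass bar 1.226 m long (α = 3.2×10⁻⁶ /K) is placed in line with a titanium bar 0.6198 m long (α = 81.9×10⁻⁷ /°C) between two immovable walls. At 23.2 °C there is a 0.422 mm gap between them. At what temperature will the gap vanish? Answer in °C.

α₁L₁ = 3.9232×10⁻⁶ m/K, α₂L₂ = 5.076162×10⁻⁶ m/K → total 8.999362×10⁻⁶ m/K
ΔT = g/(α₁L₁+α₂L₂) = 4.22×10⁻⁴ / 8.999362×10⁻⁶ = 46.892 K
T = 23.2 + 46.892 = 70.092 °C

T = 70.1 °C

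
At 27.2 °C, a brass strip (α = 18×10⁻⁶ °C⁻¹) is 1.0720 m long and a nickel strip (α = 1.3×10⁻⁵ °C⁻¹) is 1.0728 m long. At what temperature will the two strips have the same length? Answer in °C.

T = 176.7 °C

L₁(1 + α₁ΔT) = L₂(1 + α₂ΔT) ⇒ ΔT = (L₂ − L₁)/(α₁L₁ − α₂L₂)
L₂ − L₁ = 1.0728 − 1.0720 = 8.00×10⁻⁴ m
α₁L₁ − α₂L₂ = 18×10⁻⁶×1.0720 − 1.3×10⁻⁵×1.0728 = 5.3496×10⁻⁶ m/K
ΔT = 8.00×10⁻⁴ / 5.3496×10⁻⁶ = 149.544 K
T = 27.2 + 149.544 = 176.744 °C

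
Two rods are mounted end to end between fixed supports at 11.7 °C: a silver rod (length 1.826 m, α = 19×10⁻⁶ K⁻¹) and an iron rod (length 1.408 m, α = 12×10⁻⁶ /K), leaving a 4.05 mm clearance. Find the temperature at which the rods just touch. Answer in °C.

T = 90.2 °C

Gap closes when ΔL₁ + ΔL₂ = 4.05 mm = 4.05×10⁻³ m
(α₁L₁ + α₂L₂)ΔT = g
α₁L₁ + α₂L₂ = 19×10⁻⁶×1.826 + 12×10⁻⁶×1.408 = 5.159×10⁻⁵ m/K
ΔT = 4.05×10⁻³ / 5.159×10⁻⁵ = 78.504 K
T = 11.7 + 78.504 = 90.204 °C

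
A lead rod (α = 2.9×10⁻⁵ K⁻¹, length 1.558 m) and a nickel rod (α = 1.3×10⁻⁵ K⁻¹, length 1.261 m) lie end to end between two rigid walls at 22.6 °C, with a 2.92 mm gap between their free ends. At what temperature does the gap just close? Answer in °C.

T = 70.0 °C

Gap closes when ΔL₁ + ΔL₂ = 2.92 mm = 2.92×10⁻³ m
(α₁L₁ + α₂L₂)ΔT = g
α₁L₁ + α₂L₂ = 2.9×10⁻⁵×1.558 + 1.3×10⁻⁵×1.261 = 6.1575×10⁻⁵ m/K
ΔT = 2.92×10⁻³ / 6.1575×10⁻⁵ = 47.422 K
T = 22.6 + 47.422 = 70.022 °C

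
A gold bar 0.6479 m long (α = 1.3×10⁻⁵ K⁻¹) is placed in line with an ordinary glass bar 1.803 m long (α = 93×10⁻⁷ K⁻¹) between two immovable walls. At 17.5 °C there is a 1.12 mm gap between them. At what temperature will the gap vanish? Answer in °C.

T = 62.0 °C

α₁L₁ = 8.4227×10⁻⁶ m/K, α₂L₂ = 1.67679×10⁻⁵ m/K → total 2.51906×10⁻⁵ m/K
ΔT = g/(α₁L₁+α₂L₂) = 1.12×10⁻³ / 2.51906×10⁻⁵ = 44.461 K
T = 17.5 + 44.461 = 61.961 °C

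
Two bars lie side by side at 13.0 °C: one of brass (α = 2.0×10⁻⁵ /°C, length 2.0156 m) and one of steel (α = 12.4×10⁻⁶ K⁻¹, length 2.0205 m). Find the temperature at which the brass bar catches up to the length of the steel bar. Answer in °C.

T = 334.1 °C

L₁(1 + α₁ΔT) = L₂(1 + α₂ΔT) ⇒ ΔT = (L₂ − L₁)/(α₁L₁ − α₂L₂)
L₂ − L₁ = 2.0205 − 2.0156 = 4.90×10⁻³ m
α₁L₁ − α₂L₂ = 2.0×10⁻⁵×2.0156 − 12.4×10⁻⁶×2.0205 = 1.52578×10⁻⁵ m/K
ΔT = 4.90×10⁻³ / 1.52578×10⁻⁵ = 321.147 K
T = 13.0 + 321.147 = 334.147 °C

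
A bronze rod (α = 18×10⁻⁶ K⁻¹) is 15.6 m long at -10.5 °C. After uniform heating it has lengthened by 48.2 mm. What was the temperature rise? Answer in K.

ΔL = αL₀ΔT ⇒ ΔT = ΔL / (αL₀)
ΔT = 48.2×10⁻³ m / (18×10⁻⁶ × 15.6 m) = 171.65 K

ΔT = 172 K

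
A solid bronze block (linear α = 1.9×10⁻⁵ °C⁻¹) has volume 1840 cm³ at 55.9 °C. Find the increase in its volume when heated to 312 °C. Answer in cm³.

ΔV = 26.9 cm³

Isotropic solid: β ≈ 3α = 5.7×10⁻⁵ /K; ΔT = 256.1 K
ΔV = 3αV₀ΔT = 3(1.9×10⁻⁵)(1840)(256.1) = 26.9 cm³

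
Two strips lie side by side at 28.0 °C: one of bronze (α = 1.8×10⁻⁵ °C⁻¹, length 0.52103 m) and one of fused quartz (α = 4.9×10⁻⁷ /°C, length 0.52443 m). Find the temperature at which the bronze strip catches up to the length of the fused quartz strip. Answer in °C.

L₁(1 + α₁ΔT) = L₂(1 + α₂ΔT) ⇒ ΔT = (L₂ − L₁)/(α₁L₁ − α₂L₂)
L₂ − L₁ = 0.52443 − 0.52103 = 3.40×10⁻³ m
α₁L₁ − α₂L₂ = 1.8×10⁻⁵×0.52103 − 4.9×10⁻⁷×0.52443 = 9.1215693×10⁻⁶ m/K
ΔT = 3.40×10⁻³ / 9.1215693×10⁻⁶ = 372.743 K
T = 28.0 + 372.743 = 400.743 °C

T = 400.7 °C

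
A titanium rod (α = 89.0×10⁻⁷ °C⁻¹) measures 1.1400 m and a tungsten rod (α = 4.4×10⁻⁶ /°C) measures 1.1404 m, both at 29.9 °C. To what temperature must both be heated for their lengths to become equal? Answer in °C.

T = 107.9 °C

Equal length when α₁L₁ΔT − α₂L₂ΔT = L₂ − L₁ = 4.00×10⁻⁴ m
α₁L₁ = 1.0146×10⁻⁵, α₂L₂ = 5.01776×10⁻⁶ → Δ(αL) = 5.12824×10⁻⁶ m/K
ΔT = 4.00×10⁻⁴ / 5.12824×10⁻⁶ = 77.999 K, so T = 29.9 + 77.999 = 107.899 °C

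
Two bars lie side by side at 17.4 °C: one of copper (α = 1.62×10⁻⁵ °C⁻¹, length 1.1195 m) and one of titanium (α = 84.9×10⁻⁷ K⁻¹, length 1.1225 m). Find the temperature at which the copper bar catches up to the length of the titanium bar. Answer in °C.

L₁(1 + α₁ΔT) = L₂(1 + α₂ΔT) ⇒ ΔT = (L₂ − L₁)/(α₁L₁ − α₂L₂)
L₂ − L₁ = 1.1225 − 1.1195 = 3.00×10⁻³ m
α₁L₁ − α₂L₂ = 1.62×10⁻⁵×1.1195 − 84.9×10⁻⁷×1.1225 = 8.605875×10⁻⁶ m/K
ΔT = 3.00×10⁻³ / 8.605875×10⁻⁶ = 348.599 K
T = 17.4 + 348.599 = 365.999 °C

T = 366.0 °C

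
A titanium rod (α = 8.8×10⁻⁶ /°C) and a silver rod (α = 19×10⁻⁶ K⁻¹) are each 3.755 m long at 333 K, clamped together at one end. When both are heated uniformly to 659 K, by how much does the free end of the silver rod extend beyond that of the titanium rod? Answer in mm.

ΔT = 326 K
titanium: ΔL = 8.8×10⁻⁶ × 3.755 m × 326 = 1.0772×10⁻² m = 10.772 mm
silver: ΔL = 19×10⁻⁶ × 3.755 m × 326 = 2.3258×10⁻² m = 23.258 mm
difference = 23.258 − 10.772 = 12.486 mm

12.5 mm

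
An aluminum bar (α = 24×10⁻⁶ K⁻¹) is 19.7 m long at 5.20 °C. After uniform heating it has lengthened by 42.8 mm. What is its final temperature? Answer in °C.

T = 95.7 °C

ΔL = αL₀ΔT ⇒ ΔT = ΔL / (αL₀)
ΔT = 42.8×10⁻³ m / (24×10⁻⁶ × 19.7 m) = 90.525 K
T = 5.20 + 90.525 = 95.725 °C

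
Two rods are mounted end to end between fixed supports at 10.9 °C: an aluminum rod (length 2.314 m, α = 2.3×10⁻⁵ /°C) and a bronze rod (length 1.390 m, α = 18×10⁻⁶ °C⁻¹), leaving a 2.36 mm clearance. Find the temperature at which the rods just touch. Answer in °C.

T = 41.1 °C

Gap closes when ΔL₁ + ΔL₂ = 2.36 mm = 2.36×10⁻³ m
(α₁L₁ + α₂L₂)ΔT = g
α₁L₁ + α₂L₂ = 2.3×10⁻⁵×2.314 + 18×10⁻⁶×1.390 = 7.8242×10⁻⁵ m/K
ΔT = 2.36×10⁻³ / 7.8242×10⁻⁵ = 30.163 K
T = 10.9 + 30.163 = 41.063 °C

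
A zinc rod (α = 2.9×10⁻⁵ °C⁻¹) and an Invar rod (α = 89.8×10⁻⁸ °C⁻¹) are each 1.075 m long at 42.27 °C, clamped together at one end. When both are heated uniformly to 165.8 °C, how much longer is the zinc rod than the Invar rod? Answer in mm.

3.73 mm

ΔT = 123.53 K
zinc: ΔL = 2.9×10⁻⁵ × 1.075 m × 123.53 = 3.8510×10⁻³ m = 3.8510 mm
Invar: ΔL = 89.8×10⁻⁸ × 1.075 m × 123.53 = 1.1925×10⁻⁴ m = 0.11925 mm
difference = 3.8510 − 0.11925 = 3.73175 mm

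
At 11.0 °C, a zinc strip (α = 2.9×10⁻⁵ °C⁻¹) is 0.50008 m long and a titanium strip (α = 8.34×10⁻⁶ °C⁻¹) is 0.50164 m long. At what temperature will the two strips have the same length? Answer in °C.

T = 162.2 °C

Equal length when α₁L₁ΔT − α₂L₂ΔT = L₂ − L₁ = 1.56×10⁻³ m
α₁L₁ = 1.450232×10⁻⁵, α₂L₂ = 4.1836776×10⁻⁶ → Δ(αL) = 1.03186424×10⁻⁵ m/K
ΔT = 1.56×10⁻³ / 1.03186424×10⁻⁵ = 151.183 K, so T = 11.0 + 151.183 = 162.183 °C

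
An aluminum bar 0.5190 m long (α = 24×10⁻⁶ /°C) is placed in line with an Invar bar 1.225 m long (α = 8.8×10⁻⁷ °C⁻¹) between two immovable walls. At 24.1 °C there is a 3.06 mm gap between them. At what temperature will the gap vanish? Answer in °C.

T = 250 °C

Gap closes when ΔL₁ + ΔL₂ = 3.06 mm = 3.06×10⁻³ m
(α₁L₁ + α₂L₂)ΔT = g
α₁L₁ + α₂L₂ = 24×10⁻⁶×0.5190 + 8.8×10⁻⁷×1.225 = 1.3534×10⁻⁵ m/K
ΔT = 3.06×10⁻³ / 1.3534×10⁻⁵ = 226.10 K
T = 24.1 + 226.10 = 250.20 °C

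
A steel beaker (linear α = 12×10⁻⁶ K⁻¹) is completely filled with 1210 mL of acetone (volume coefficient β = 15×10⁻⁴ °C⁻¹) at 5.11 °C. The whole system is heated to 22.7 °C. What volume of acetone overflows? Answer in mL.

The beaker also expands: β_container ≈ 3α = 3.6×10⁻⁵ /K
Net overflow = V₀(β_liq − 3α_cont)ΔT
β − 3α = 1.50×10⁻³ − 3.6×10⁻⁵ = 1.464×10⁻³ /K; ΔT = 17.59 K
ΔV = 1210 × 1.464×10⁻³ × 17.59 = 31.2 mL

31.2 mL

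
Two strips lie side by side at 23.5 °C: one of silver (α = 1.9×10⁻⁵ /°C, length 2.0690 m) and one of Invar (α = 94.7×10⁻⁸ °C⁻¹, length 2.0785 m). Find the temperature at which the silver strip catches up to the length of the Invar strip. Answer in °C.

L₁(1 + α₁ΔT) = L₂(1 + α₂ΔT) ⇒ ΔT = (L₂ − L₁)/(α₁L₁ − α₂L₂)
L₂ − L₁ = 2.0785 − 2.0690 = 9.50×10⁻³ m
α₁L₁ − α₂L₂ = 1.9×10⁻⁵×2.0690 − 94.7×10⁻⁸×2.0785 = 3.73426605×10⁻⁵ m/K
ΔT = 9.50×10⁻³ / 3.73426605×10⁻⁵ = 254.401 K
T = 23.5 + 254.401 = 277.901 °C

T = 277.9 °C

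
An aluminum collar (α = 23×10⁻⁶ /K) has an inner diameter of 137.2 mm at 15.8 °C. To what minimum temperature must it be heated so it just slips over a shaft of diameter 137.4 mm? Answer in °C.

Required Δd = 137.4 − 137.2 = 0.2 mm
Δd = αd₀ΔT ⇒ ΔT = Δd/(αd₀) = 0.2 / (23×10⁻⁶ × 137.2) = 63.379 K
T_min = 15.8 + 63.379 = 79.179 °C

T = 79.2 °C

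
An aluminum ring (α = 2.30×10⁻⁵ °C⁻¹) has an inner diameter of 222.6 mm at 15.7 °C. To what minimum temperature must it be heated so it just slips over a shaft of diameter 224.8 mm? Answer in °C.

T = 445 °C

Required Δd = 224.8 − 222.6 = 2.2 mm
Δd = αd₀ΔT ⇒ ΔT = Δd/(αd₀) = 2.2 / (2.30×10⁻⁵ × 222.6) = 429.70 K
T_min = 15.7 + 429.70 = 445.40 °C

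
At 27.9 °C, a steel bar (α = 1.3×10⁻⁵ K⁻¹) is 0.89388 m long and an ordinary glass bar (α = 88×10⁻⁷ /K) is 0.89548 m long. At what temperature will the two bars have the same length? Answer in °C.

L₁(1 + α₁ΔT) = L₂(1 + α₂ΔT) ⇒ ΔT = (L₂ − L₁)/(α₁L₁ − α₂L₂)
L₂ − L₁ = 0.89548 − 0.89388 = 1.60×10⁻³ m
α₁L₁ − α₂L₂ = 1.3×10⁻⁵×0.89388 − 88×10⁻⁷×0.89548 = 3.740216×10⁻⁶ m/K
ΔT = 1.60×10⁻³ / 3.740216×10⁻⁶ = 427.783 K
T = 27.9 + 427.783 = 455.683 °C

T = 455.7 °C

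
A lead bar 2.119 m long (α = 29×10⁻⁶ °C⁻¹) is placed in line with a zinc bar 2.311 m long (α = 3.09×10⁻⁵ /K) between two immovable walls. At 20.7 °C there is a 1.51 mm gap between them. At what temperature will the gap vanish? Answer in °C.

T = 32.1 °C

α₁L₁ = 6.1451×10⁻⁵ m/K, α₂L₂ = 7.14099×10⁻⁵ m/K → total 1.328609×10⁻⁴ m/K
ΔT = g/(α₁L₁+α₂L₂) = 1.51×10⁻³ / 1.328609×10⁻⁴ = 11.365 K
T = 20.7 + 11.365 = 32.065 °C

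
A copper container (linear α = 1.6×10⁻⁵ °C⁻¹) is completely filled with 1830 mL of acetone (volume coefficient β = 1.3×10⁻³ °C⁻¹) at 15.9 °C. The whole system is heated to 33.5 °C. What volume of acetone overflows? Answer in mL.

The container also expands: β_container ≈ 3α = 4.8×10⁻⁵ /K
Net overflow = V₀(β_liq − 3α_cont)ΔT
β − 3α = 1.30×10⁻³ − 4.8×10⁻⁵ = 1.252×10⁻³ /K; ΔT = 17.6 K
ΔV = 1830 × 1.252×10⁻³ × 17.6 = 40.3 mL

40.3 mL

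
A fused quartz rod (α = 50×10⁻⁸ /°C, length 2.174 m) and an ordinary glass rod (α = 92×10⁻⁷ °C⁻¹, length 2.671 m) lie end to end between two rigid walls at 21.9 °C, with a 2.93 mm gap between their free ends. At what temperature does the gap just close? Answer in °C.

T = 136 °C

α₁L₁ = 1.087×10⁻⁶ m/K, α₂L₂ = 2.45732×10⁻⁵ m/K → total 2.56602×10⁻⁵ m/K
ΔT = g/(α₁L₁+α₂L₂) = 2.93×10⁻³ / 2.56602×10⁻⁵ = 114.18 K
T = 21.9 + 114.18 = 136.08 °C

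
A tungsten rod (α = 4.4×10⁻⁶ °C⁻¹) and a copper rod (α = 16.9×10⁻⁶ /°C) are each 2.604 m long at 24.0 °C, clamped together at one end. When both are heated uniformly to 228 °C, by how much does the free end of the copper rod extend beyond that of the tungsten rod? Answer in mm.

ΔT = 204.0 K
tungsten: ΔL = 4.4×10⁻⁶ × 2.604 m × 204.0 = 2.3374×10⁻³ m = 2.3374 mm
copper: ΔL = 16.9×10⁻⁶ × 2.604 m × 204.0 = 8.9776×10⁻³ m = 8.9776 mm
difference = 8.9776 − 2.3374 = 6.6402 mm

6.64 mm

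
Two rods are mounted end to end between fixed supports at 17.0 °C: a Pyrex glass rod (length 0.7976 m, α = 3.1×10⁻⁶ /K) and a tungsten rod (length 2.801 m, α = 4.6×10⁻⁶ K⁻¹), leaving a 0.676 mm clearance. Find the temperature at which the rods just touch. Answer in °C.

α₁L₁ = 2.47256×10⁻⁶ m/K, α₂L₂ = 1.28846×10⁻⁵ m/K → total 1.535716×10⁻⁵ m/K
ΔT = g/(α₁L₁+α₂L₂) = 6.76×10⁻⁴ / 1.535716×10⁻⁵ = 44.019 K
T = 17.0 + 44.019 = 61.019 °C

T = 61.0 °C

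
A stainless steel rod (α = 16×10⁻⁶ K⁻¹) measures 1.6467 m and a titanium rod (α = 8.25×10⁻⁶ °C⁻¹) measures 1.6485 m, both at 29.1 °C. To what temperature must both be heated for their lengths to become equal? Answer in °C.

T = 170.3 °C

Equal length when α₁L₁ΔT − α₂L₂ΔT = L₂ − L₁ = 1.80×10⁻³ m
α₁L₁ = 2.63472×10⁻⁵, α₂L₂ = 1.3600125×10⁻⁵ → Δ(αL) = 1.2747075×10⁻⁵ m/K
ΔT = 1.80×10⁻³ / 1.2747075×10⁻⁵ = 141.209 K, so T = 29.1 + 141.209 = 170.309 °C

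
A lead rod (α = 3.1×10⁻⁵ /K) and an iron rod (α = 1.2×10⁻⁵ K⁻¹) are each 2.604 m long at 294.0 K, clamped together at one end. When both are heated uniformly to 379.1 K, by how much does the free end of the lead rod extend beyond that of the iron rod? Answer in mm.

ΔT = 85.1 K
lead: ΔL = 3.1×10⁻⁵ × 2.604 m × 85.1 = 6.8696×10⁻³ m = 6.8696 mm
iron: ΔL = 1.2×10⁻⁵ × 2.604 m × 85.1 = 2.6592×10⁻³ m = 2.6592 mm
difference = 6.8696 − 2.6592 = 4.2104 mm

4.21 mm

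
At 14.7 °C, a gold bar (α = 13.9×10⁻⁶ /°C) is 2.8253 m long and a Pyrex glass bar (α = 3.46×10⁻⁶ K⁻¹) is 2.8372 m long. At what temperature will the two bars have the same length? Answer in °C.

T = 418.7 °C

L₁(1 + α₁ΔT) = L₂(1 + α₂ΔT) ⇒ ΔT = (L₂ − L₁)/(α₁L₁ − α₂L₂)
L₂ − L₁ = 2.8372 − 2.8253 = 1.19×10⁻² m
α₁L₁ − α₂L₂ = 13.9×10⁻⁶×2.8253 − 3.46×10⁻⁶×2.8372 = 2.9454958×10⁻⁵ m/K
ΔT = 1.19×10⁻² / 2.9454958×10⁻⁵ = 404.007 K
T = 14.7 + 404.007 = 418.707 °C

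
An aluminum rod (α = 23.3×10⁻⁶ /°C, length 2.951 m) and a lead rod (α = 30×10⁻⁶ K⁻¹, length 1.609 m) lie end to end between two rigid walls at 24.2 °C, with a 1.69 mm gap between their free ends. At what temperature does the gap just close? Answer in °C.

T = 38.6 °C

Gap closes when ΔL₁ + ΔL₂ = 1.69 mm = 1.69×10⁻³ m
(α₁L₁ + α₂L₂)ΔT = g
α₁L₁ + α₂L₂ = 23.3×10⁻⁶×2.951 + 30×10⁻⁶×1.609 = 1.170283×10⁻⁴ m/K
ΔT = 1.69×10⁻³ / 1.170283×10⁻⁴ = 14.441 K
T = 24.2 + 14.441 = 38.641 °C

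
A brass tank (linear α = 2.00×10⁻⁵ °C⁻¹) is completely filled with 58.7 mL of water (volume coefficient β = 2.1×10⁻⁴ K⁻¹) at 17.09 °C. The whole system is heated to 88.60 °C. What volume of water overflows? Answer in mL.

0.630 mL

The tank also expands: β_container ≈ 3α = 6.0×10⁻⁵ /K
Net overflow = V₀(β_liq − 3α_cont)ΔT
β − 3α = 2.10×10⁻⁴ − 6.0×10⁻⁵ = 1.50×10⁻⁴ /K; ΔT = 71.51 K
ΔV = 58.7 × 1.50×10⁻⁴ × 71.51 = 0.630 mL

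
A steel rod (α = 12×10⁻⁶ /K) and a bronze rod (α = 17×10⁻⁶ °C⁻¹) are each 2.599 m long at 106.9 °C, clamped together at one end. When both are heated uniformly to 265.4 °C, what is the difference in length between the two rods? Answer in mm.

ΔT = 158.5 K
steel: ΔL = 12×10⁻⁶ × 2.599 m × 158.5 = 4.9433×10⁻³ m = 4.9433 mm
bronze: ΔL = 17×10⁻⁶ × 2.599 m × 158.5 = 7.0030×10⁻³ m = 7.0030 mm
difference = 7.0030 − 4.9433 = 2.0597 mm

2.06 mm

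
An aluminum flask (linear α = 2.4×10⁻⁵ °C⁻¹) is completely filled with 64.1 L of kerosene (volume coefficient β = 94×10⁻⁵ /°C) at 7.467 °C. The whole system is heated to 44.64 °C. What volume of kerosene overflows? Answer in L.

The flask also expands: β_container ≈ 3α = 7.2×10⁻⁵ /K
Net overflow = V₀(β_liq − 3α_cont)ΔT
β − 3α = 9.40×10⁻⁴ − 7.2×10⁻⁵ = 8.68×10⁻⁴ /K; ΔT = 37.173 K
ΔV = 64.1 × 8.68×10⁻⁴ × 37.173 = 2.07 L

2.07 L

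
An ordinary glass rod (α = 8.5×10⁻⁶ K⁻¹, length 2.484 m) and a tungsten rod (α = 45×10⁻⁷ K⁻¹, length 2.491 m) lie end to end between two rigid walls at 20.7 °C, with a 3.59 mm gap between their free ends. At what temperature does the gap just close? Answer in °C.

T = 132 °C

Gap closes when ΔL₁ + ΔL₂ = 3.59 mm = 3.59×10⁻³ m
(α₁L₁ + α₂L₂)ΔT = g
α₁L₁ + α₂L₂ = 8.5×10⁻⁶×2.484 + 45×10⁻⁷×2.491 = 3.23235×10⁻⁵ m/K
ΔT = 3.59×10⁻³ / 3.23235×10⁻⁵ = 111.06 K
T = 20.7 + 111.06 = 131.76 °C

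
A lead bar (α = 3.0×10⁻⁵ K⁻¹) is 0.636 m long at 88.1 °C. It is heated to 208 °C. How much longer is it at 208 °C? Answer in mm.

ΔL = 2.29 mm

|ΔT| = |208 − 88.1| = 119.9 K
ΔL = αL₀ΔT = (3.0×10⁻⁵)(0.636)(119.9) = 2.29×10⁻³ m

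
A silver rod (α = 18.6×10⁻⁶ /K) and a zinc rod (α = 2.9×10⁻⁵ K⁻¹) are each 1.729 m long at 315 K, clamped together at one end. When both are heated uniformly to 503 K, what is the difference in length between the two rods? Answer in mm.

3.38 mm

ΔT = 188 K
silver: ΔL = 18.6×10⁻⁶ × 1.729 m × 188 = 6.0460×10⁻³ m = 6.0460 mm
zinc: ΔL = 2.9×10⁻⁵ × 1.729 m × 188 = 9.4265×10⁻³ m = 9.4265 mm
difference = 9.4265 − 6.0460 = 3.3805 mm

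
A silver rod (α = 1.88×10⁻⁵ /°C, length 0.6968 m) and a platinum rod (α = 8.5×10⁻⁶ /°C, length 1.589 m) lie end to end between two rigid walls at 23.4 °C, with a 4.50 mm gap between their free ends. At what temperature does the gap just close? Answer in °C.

Gap closes when ΔL₁ + ΔL₂ = 4.50 mm = 4.50×10⁻³ m
(α₁L₁ + α₂L₂)ΔT = g
α₁L₁ + α₂L₂ = 1.88×10⁻⁵×0.6968 + 8.5×10⁻⁶×1.589 = 2.660634×10⁻⁵ m/K
ΔT = 4.50×10⁻³ / 2.660634×10⁻⁵ = 169.13 K
T = 23.4 + 169.13 = 192.53 °C

T = 193 °C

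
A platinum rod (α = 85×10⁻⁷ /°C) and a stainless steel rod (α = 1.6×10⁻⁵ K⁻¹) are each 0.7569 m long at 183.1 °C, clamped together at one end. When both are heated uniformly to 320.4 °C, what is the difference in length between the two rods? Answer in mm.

0.779 mm

ΔT = 137.3 K
platinum: ΔL = 85×10⁻⁷ × 0.7569 m × 137.3 = 8.8334×10⁻⁴ m = 0.88334 mm
stainless steel: ΔL = 1.6×10⁻⁵ × 0.7569 m × 137.3 = 1.6628×10⁻³ m = 1.6628 mm
difference = 1.6628 − 0.88334 = 0.77946 mm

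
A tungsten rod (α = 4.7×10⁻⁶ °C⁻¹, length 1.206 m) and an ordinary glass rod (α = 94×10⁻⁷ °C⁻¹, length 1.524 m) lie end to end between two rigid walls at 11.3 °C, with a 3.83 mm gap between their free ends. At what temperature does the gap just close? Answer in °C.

T = 203 °C

α₁L₁ = 5.6682×10⁻⁶ m/K, α₂L₂ = 1.43256×10⁻⁵ m/K → total 1.99938×10⁻⁵ m/K
ΔT = g/(α₁L₁+α₂L₂) = 3.83×10⁻³ / 1.99938×10⁻⁵ = 191.56 K
T = 11.3 + 191.56 = 202.86 °C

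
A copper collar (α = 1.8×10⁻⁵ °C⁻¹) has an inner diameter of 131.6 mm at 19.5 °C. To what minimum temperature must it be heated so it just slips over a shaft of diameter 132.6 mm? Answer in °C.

Required Δd = 132.6 − 131.6 = 1.0 mm
Δd = αd₀ΔT ⇒ ΔT = Δd/(αd₀) = 1.0 / (1.8×10⁻⁵ × 131.6) = 422.15 K
T_min = 19.5 + 422.15 = 441.65 °C

T = 442 °C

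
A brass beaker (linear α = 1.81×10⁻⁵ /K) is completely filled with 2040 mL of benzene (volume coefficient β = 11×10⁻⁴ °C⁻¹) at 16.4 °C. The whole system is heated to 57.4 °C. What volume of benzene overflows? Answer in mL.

87.5 mL

The beaker also expands: β_container ≈ 3α = 5.43×10⁻⁵ /K
Net overflow = V₀(β_liq − 3α_cont)ΔT
β − 3α = 1.10×10⁻³ − 5.43×10⁻⁵ = 1.0457×10⁻³ /K; ΔT = 41.0 K
ΔV = 2040 × 1.0457×10⁻³ × 41.0 = 87.5 mL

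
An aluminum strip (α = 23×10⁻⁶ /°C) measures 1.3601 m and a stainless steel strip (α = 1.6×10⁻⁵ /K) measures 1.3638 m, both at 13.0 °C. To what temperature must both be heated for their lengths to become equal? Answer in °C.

T = 404.1 °C

L₁(1 + α₁ΔT) = L₂(1 + α₂ΔT) ⇒ ΔT = (L₂ − L₁)/(α₁L₁ − α₂L₂)
L₂ − L₁ = 1.3638 − 1.3601 = 3.70×10⁻³ m
α₁L₁ − α₂L₂ = 23×10⁻⁶×1.3601 − 1.6×10⁻⁵×1.3638 = 9.4615×10⁻⁶ m/K
ΔT = 3.70×10⁻³ / 9.4615×10⁻⁶ = 391.059 K
T = 13.0 + 391.059 = 404.059 °C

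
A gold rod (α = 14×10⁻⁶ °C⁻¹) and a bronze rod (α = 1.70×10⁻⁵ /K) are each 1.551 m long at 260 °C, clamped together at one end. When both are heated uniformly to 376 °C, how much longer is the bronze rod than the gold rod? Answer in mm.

ΔT = 116 K
gold: ΔL = 14×10⁻⁶ × 1.551 m × 116 = 2.5188×10⁻³ m = 2.5188 mm
bronze: ΔL = 1.70×10⁻⁵ × 1.551 m × 116 = 3.0586×10⁻³ m = 3.0586 mm
difference = 3.0586 − 2.5188 = 0.5398 mm

0.540 mm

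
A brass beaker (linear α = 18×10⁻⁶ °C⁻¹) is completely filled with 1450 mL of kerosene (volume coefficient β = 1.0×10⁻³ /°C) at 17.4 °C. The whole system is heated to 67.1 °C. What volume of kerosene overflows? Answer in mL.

The beaker also expands: β_container ≈ 3α = 5.4×10⁻⁵ /K
Net overflow = V₀(β_liq − 3α_cont)ΔT
β − 3α = 1.00×10⁻³ − 5.4×10⁻⁵ = 9.46×10⁻⁴ /K; ΔT = 49.7 K
ΔV = 1450 × 9.46×10⁻⁴ × 49.7 = 68.2 mL

68.2 mL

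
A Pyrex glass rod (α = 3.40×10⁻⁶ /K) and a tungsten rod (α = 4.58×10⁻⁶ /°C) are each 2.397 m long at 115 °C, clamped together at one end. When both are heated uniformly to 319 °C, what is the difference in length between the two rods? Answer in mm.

ΔT = 204 K
Pyrex glass: ΔL = 3.40×10⁻⁶ × 2.397 m × 204 = 1.6626×10⁻³ m = 1.6626 mm
tungsten: ΔL = 4.58×10⁻⁶ × 2.397 m × 204 = 2.2396×10⁻³ m = 2.2396 mm
difference = 2.2396 − 1.6626 = 0.5770 mm

0.577 mm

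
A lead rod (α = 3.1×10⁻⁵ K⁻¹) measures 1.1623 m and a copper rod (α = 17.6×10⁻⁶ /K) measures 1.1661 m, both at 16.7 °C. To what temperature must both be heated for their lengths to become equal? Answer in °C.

L₁(1 + α₁ΔT) = L₂(1 + α₂ΔT) ⇒ ΔT = (L₂ − L₁)/(α₁L₁ − α₂L₂)
L₂ − L₁ = 1.1661 − 1.1623 = 3.80×10⁻³ m
α₁L₁ − α₂L₂ = 3.1×10⁻⁵×1.1623 − 17.6×10⁻⁶×1.1661 = 1.550794×10⁻⁵ m/K
ΔT = 3.80×10⁻³ / 1.550794×10⁻⁵ = 245.036 K
T = 16.7 + 245.036 = 261.736 °C

T = 261.7 °C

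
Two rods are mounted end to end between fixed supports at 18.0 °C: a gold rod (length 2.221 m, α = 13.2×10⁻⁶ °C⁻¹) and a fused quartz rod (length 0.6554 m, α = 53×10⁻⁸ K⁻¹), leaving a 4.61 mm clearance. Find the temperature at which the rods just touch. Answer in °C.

T = 173 °C

Gap closes when ΔL₁ + ΔL₂ = 4.61 mm = 4.61×10⁻³ m
(α₁L₁ + α₂L₂)ΔT = g
α₁L₁ + α₂L₂ = 13.2×10⁻⁶×2.221 + 53×10⁻⁸×0.6554 = 2.9664562×10⁻⁵ m/K
ΔT = 4.61×10⁻³ / 2.9664562×10⁻⁵ = 155.40 K
T = 18.0 + 155.40 = 173.40 °C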